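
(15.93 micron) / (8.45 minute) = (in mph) 7.028e-08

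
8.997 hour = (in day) 0.3749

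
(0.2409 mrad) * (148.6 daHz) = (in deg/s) 20.51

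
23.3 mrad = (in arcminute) 80.1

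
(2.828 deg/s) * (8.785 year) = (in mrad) 1.367e+10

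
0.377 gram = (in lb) 0.0008311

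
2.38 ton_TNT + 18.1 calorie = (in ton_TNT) 2.38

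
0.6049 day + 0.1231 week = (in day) 1.467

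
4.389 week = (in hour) 737.4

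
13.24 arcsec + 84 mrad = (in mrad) 84.06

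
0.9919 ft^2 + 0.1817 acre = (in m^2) 735.4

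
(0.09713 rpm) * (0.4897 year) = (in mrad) 1.571e+08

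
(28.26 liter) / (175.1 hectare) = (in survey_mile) 1.003e-11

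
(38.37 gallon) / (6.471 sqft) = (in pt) 684.9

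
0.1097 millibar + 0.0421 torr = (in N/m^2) 16.58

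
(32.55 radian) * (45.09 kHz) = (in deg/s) 8.409e+07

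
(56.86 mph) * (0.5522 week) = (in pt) 2.406e+10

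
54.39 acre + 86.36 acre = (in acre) 140.8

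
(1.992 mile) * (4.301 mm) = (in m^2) 13.79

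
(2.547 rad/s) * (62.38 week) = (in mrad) 9.609e+10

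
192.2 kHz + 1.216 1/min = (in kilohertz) 192.2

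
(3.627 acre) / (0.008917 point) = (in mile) 2.899e+06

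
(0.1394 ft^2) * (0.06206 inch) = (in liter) 0.02041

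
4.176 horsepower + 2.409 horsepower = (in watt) 4910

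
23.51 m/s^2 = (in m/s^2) 23.51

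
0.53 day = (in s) 4.579e+04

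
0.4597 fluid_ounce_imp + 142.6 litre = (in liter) 142.6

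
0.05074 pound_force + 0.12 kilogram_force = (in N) 1.403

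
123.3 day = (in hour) 2959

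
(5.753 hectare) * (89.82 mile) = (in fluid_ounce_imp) 2.927e+14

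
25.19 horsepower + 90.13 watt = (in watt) 1.887e+04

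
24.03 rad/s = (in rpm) 229.5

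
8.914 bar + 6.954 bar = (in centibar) 1587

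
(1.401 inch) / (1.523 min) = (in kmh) 0.001402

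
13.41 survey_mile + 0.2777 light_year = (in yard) 2.873e+15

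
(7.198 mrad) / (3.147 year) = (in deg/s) 4.156e-09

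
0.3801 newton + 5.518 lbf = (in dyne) 2.493e+06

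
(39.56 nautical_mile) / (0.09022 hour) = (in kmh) 812.1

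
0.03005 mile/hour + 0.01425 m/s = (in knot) 0.05381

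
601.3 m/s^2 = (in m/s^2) 601.3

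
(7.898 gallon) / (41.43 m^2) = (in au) 4.824e-15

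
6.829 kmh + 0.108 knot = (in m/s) 1.953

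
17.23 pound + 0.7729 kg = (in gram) 8588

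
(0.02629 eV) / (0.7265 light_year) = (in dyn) 6.128e-32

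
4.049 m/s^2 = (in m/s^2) 4.049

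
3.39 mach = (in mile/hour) 2582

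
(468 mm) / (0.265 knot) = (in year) 1.089e-07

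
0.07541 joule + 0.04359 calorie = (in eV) 1.609e+18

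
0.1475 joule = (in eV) 9.206e+17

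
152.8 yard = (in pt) 3.961e+05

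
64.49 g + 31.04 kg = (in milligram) 3.11e+07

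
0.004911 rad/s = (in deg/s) 0.2814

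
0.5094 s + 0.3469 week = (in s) 2.098e+05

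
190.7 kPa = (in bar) 1.907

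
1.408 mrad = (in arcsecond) 290.4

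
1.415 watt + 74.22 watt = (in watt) 75.64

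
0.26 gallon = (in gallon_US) 0.26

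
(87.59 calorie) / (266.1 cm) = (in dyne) 1.377e+07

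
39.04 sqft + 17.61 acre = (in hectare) 7.127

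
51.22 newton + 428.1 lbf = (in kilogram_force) 199.4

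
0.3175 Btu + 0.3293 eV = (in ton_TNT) 8.006e-08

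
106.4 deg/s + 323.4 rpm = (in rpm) 341.1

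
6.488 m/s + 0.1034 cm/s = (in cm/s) 648.9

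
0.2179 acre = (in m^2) 881.8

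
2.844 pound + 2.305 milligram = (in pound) 2.844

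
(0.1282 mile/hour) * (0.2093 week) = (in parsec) 2.351e-13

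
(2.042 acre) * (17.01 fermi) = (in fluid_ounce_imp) 4.947e-06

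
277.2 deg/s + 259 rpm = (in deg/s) 1831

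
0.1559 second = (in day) 1.804e-06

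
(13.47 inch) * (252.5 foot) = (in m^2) 26.33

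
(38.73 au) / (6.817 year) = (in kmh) 9.702e+04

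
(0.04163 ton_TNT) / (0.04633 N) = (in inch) 1.48e+11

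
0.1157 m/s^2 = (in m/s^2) 0.1157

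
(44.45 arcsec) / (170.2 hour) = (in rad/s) 3.517e-10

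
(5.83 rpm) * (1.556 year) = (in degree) 1.716e+09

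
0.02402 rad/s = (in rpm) 0.2294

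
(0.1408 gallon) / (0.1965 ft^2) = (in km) 2.92e-05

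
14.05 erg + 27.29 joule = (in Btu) 0.02587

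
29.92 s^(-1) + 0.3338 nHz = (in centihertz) 2992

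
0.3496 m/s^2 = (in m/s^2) 0.3496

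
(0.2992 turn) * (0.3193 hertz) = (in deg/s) 34.39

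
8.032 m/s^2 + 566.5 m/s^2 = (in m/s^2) 574.5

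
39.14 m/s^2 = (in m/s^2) 39.14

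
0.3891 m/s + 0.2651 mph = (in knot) 0.9867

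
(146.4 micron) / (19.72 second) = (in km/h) 2.673e-05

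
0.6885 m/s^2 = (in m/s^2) 0.6885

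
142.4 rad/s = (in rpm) 1360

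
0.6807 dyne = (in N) 6.807e-06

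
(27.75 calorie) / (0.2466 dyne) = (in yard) 5.149e+07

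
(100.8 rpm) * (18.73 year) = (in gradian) 3.969e+11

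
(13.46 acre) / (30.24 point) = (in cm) 5.106e+08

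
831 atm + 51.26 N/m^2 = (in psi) 1.221e+04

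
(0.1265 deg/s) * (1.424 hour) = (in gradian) 720.5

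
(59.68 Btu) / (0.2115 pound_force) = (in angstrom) 6.693e+14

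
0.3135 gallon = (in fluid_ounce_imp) 41.77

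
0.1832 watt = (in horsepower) 0.0002457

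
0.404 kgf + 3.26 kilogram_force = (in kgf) 3.664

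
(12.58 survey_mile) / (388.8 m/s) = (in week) 8.61e-05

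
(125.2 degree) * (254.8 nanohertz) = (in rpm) 5.317e-06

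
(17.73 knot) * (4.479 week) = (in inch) 9.728e+08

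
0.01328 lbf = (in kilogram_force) 0.006024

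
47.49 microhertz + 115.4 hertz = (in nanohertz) 1.154e+11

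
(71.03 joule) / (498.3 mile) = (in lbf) 1.991e-05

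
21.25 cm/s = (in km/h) 0.765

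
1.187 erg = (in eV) 7.409e+11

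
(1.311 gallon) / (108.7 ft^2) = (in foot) 0.001612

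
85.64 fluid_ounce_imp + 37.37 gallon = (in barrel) 0.9051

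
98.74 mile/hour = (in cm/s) 4414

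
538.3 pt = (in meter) 0.1899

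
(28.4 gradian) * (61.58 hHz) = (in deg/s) 1.574e+05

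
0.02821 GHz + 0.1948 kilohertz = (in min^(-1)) 1.693e+09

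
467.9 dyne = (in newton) 0.004679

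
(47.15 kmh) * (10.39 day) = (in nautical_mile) 6348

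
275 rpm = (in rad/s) 28.8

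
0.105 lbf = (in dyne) 4.671e+04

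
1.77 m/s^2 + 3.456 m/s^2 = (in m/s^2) 5.226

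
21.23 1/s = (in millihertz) 2.123e+04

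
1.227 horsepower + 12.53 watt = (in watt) 927.5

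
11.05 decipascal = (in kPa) 0.001105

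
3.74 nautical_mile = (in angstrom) 6.926e+13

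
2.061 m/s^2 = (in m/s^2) 2.061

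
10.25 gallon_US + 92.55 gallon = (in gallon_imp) 85.6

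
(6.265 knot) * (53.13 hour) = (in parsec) 1.998e-11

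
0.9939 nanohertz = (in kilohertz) 9.939e-13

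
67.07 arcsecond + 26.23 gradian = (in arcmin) 1418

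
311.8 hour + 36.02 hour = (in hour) 347.8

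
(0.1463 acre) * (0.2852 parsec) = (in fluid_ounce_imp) 1.834e+23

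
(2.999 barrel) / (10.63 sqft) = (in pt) 1369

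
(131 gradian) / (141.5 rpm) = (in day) 1.607e-06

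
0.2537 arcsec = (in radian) 1.23e-06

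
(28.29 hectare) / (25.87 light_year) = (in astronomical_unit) 7.727e-24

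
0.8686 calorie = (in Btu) 0.003445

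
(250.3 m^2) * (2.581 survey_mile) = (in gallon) 2.747e+08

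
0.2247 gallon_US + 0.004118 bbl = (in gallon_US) 0.3977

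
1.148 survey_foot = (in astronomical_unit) 2.339e-12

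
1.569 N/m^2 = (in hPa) 0.01569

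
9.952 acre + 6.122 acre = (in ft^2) 7.002e+05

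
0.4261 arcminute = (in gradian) 0.007891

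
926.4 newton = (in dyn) 9.264e+07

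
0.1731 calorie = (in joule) 0.7243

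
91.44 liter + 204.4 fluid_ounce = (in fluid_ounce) 3296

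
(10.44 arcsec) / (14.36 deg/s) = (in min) 3.366e-06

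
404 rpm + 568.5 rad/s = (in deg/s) 3.5e+04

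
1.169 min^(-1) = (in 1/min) 1.169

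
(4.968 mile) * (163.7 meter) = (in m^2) 1.309e+06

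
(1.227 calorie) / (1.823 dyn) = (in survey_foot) 9.239e+05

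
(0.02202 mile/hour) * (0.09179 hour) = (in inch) 128.1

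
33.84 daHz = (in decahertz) 33.84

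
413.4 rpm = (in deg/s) 2480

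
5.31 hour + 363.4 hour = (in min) 2.212e+04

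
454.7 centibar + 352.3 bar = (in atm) 352.2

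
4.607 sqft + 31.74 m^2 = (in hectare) 0.003217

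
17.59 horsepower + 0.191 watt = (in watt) 1.312e+04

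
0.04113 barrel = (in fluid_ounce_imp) 230.1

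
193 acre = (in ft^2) 8.407e+06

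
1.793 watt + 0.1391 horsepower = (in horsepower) 0.1415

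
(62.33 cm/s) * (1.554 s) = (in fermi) 9.686e+14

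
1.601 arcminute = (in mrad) 0.4657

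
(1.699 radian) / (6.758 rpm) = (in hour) 0.0006669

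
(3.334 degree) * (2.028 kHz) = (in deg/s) 6761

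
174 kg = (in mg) 1.74e+08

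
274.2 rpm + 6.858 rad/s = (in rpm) 339.7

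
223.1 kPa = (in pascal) 2.231e+05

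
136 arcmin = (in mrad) 39.56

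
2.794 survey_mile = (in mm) 4.497e+06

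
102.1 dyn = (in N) 0.001021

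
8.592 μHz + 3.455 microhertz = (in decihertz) 0.0001205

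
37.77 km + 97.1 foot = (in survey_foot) 1.24e+05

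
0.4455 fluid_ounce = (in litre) 0.01318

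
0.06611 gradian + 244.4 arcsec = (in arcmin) 7.643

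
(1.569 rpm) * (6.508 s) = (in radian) 1.069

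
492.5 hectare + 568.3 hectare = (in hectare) 1061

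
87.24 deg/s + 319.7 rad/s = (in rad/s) 321.2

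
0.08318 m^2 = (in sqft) 0.8953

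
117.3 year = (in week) 6116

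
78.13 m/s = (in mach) 0.2295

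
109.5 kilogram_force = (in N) 1074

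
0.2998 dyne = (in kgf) 3.057e-07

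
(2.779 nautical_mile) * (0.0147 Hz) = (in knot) 147.1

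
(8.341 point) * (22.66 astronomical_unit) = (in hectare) 9.975e+05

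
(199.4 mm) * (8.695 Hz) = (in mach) 0.005092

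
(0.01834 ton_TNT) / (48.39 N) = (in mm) 1.586e+09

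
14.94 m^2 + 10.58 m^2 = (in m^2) 25.52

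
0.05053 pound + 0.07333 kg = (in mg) 9.625e+04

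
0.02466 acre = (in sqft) 1074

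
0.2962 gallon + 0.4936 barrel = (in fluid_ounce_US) 2692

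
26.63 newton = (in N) 26.63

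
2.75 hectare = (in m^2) 2.75e+04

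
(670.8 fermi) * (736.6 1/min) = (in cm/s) 8.235e-10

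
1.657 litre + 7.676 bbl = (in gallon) 322.8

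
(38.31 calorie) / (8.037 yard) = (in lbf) 4.903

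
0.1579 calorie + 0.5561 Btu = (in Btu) 0.5567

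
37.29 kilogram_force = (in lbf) 82.21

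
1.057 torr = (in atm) 0.001391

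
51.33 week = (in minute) 5.174e+05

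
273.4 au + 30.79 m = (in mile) 2.541e+10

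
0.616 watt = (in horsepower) 0.0008261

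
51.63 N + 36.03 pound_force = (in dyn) 2.119e+07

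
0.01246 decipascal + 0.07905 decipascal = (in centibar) 9.151e-06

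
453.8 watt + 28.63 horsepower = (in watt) 2.18e+04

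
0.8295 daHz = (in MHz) 8.295e-06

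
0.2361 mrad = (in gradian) 0.01503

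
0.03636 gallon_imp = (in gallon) 0.04367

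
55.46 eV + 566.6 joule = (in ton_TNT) 1.354e-07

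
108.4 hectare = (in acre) 267.9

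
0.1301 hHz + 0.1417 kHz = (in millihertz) 1.547e+05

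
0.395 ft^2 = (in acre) 9.068e-06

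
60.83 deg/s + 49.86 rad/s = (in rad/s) 50.92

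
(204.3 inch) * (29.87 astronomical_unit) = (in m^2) 2.319e+13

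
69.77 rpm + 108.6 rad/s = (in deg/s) 6641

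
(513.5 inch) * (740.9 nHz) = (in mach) 2.838e-08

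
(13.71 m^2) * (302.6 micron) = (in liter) 4.149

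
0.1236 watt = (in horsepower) 0.0001658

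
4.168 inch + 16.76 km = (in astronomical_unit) 1.12e-07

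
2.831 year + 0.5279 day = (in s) 8.932e+07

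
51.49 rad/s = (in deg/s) 2950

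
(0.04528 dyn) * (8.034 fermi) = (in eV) 0.02271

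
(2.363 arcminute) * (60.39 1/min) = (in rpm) 0.006607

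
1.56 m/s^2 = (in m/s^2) 1.56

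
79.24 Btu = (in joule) 8.36e+04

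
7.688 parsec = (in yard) 2.594e+17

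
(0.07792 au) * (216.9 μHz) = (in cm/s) 2.528e+08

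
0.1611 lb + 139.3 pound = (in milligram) 6.326e+07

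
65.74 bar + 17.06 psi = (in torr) 5.019e+04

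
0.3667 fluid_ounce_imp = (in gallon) 0.002752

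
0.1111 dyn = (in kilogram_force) 1.133e-07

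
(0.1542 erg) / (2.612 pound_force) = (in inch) 5.225e-08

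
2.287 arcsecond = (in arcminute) 0.03812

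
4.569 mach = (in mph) 3480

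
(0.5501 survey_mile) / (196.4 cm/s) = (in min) 7.513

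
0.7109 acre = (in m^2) 2877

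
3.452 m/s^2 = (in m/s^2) 3.452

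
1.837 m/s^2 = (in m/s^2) 1.837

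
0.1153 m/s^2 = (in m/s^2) 0.1153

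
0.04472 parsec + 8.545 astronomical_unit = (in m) 1.381e+15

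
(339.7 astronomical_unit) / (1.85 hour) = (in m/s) 7.63e+09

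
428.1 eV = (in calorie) 1.639e-17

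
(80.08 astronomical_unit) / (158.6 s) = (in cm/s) 7.553e+12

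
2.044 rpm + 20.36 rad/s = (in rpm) 196.5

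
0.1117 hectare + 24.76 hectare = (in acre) 61.46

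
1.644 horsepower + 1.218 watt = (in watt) 1227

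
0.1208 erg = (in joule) 1.208e-08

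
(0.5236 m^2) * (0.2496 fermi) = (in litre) 1.307e-13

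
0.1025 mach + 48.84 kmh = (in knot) 94.21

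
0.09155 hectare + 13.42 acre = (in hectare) 5.522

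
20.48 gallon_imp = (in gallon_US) 24.6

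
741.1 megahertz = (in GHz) 0.7411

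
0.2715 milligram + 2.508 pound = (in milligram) 1.138e+06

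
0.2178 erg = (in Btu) 2.064e-11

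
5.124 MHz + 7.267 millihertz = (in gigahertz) 0.005124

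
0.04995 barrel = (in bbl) 0.04995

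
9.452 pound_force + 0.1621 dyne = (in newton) 42.04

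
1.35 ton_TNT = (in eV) 3.525e+28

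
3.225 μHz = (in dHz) 3.225e-05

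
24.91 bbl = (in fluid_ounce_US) 1.339e+05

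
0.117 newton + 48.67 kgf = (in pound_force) 107.3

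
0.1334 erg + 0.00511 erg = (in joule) 1.385e-08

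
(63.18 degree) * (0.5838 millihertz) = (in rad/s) 0.0006438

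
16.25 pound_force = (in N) 72.28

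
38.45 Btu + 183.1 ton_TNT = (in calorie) 1.831e+11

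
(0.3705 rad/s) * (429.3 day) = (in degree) 7.874e+08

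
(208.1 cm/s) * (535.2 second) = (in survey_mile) 0.6921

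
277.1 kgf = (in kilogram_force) 277.1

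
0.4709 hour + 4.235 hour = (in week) 0.02801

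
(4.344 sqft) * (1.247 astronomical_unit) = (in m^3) 7.529e+10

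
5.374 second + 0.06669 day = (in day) 0.06675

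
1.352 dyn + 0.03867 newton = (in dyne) 3868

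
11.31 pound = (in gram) 5130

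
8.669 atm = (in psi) 127.4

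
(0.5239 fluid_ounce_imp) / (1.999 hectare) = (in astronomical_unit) 4.978e-21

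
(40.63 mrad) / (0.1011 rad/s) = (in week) 6.645e-07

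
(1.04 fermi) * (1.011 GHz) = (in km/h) 3.785e-06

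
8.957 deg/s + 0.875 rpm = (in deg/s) 14.21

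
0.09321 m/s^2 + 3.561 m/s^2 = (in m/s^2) 3.654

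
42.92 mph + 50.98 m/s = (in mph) 157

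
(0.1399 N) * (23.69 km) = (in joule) 3314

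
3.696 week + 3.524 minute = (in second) 2.236e+06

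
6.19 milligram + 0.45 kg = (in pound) 0.9921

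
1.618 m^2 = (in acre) 0.0003998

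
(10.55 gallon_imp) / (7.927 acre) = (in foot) 4.905e-06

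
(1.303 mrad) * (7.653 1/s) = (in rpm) 0.09522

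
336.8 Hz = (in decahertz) 33.68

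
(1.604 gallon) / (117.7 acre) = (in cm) 1.275e-06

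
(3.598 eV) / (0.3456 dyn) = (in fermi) 166.8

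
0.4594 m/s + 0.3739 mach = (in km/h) 460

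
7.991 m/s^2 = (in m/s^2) 7.991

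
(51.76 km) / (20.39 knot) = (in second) 4934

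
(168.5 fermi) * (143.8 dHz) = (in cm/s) 2.423e-10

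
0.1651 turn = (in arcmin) 3566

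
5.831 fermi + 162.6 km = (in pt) 4.609e+08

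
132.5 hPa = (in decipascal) 1.325e+05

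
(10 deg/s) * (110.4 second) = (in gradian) 1227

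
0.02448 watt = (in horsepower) 3.283e-05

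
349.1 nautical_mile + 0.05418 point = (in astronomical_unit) 4.322e-06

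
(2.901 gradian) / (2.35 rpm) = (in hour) 5.144e-05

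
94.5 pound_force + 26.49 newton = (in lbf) 100.5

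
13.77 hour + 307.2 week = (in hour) 5.162e+04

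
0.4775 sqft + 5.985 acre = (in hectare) 2.422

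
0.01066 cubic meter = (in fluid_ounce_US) 360.5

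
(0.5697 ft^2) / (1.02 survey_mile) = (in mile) 2.003e-08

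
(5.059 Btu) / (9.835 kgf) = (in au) 3.699e-10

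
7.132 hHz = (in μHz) 7.132e+08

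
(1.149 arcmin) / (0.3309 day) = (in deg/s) 6.698e-07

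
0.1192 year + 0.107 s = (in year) 0.1192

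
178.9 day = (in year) 0.4901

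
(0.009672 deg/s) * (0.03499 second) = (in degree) 0.0003384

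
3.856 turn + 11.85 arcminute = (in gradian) 1543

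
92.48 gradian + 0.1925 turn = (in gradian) 169.5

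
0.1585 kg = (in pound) 0.3494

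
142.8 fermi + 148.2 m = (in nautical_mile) 0.08002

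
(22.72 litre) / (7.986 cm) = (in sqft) 3.062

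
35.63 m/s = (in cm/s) 3563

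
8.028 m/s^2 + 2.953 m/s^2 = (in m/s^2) 10.98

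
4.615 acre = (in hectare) 1.868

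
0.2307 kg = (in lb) 0.5086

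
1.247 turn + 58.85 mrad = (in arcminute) 2.714e+04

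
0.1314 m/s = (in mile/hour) 0.2939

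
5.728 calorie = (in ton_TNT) 5.728e-09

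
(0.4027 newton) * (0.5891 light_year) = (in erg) 2.244e+22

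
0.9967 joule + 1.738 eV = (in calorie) 0.2382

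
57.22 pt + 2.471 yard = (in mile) 0.001417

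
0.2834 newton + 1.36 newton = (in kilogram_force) 0.1676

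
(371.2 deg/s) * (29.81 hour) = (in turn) 1.107e+05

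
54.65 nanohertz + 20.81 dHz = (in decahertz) 0.2081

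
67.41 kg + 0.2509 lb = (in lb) 148.9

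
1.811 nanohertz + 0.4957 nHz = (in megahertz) 2.307e-15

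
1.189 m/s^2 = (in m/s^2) 1.189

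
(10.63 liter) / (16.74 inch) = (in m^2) 0.025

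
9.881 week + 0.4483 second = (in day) 69.17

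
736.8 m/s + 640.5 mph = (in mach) 3.005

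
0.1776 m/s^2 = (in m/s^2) 0.1776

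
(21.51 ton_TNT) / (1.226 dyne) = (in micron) 7.341e+21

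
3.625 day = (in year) 0.009932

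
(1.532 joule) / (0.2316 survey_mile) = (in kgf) 0.0004191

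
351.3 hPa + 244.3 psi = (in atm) 16.97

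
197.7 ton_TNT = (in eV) 5.163e+30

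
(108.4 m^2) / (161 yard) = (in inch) 28.99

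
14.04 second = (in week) 2.321e-05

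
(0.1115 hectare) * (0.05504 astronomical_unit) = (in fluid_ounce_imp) 3.231e+17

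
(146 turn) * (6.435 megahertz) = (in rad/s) 5.903e+09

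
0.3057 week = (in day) 2.14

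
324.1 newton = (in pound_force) 72.86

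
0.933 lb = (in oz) 14.93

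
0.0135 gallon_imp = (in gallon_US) 0.01621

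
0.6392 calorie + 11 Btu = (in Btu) 11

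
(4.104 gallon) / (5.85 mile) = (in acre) 4.078e-10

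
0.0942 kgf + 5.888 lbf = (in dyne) 2.711e+06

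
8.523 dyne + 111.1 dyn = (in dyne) 119.6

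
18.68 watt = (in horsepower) 0.02505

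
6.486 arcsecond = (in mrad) 0.03145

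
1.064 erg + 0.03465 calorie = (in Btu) 0.0001374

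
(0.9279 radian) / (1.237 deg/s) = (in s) 42.98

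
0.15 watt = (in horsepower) 0.0002012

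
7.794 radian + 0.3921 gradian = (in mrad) 7800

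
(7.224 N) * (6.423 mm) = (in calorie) 0.01109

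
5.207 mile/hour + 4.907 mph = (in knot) 8.789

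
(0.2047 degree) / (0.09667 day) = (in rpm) 4.085e-06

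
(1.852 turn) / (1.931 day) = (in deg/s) 0.003996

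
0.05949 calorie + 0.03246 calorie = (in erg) 3.847e+06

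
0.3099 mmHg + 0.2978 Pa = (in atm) 0.0004107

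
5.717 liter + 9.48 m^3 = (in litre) 9486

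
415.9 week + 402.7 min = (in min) 4.193e+06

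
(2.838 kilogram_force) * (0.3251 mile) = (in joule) 1.456e+04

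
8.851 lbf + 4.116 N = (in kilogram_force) 4.434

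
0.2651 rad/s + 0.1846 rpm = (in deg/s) 16.3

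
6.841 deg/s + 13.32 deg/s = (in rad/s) 0.3519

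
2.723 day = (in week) 0.389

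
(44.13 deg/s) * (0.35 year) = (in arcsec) 1.754e+12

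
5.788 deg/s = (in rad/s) 0.101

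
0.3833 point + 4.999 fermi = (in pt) 0.3833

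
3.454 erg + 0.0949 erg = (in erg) 3.549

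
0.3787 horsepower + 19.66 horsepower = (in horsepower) 20.04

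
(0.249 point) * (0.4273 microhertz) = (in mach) 1.102e-13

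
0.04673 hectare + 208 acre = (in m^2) 8.422e+05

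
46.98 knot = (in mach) 0.07098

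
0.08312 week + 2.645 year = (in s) 8.346e+07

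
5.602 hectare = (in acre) 13.84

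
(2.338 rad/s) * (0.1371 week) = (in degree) 1.111e+07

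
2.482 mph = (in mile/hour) 2.482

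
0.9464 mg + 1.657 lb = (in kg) 0.7516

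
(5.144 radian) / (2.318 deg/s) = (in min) 2.119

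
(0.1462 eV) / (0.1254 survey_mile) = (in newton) 1.161e-22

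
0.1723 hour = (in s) 620.3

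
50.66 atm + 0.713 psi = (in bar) 51.38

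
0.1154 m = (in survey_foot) 0.3786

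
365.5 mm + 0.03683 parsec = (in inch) 4.474e+16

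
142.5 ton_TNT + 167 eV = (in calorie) 1.425e+11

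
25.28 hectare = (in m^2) 2.528e+05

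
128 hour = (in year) 0.01461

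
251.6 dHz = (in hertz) 25.16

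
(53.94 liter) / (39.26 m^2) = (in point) 3.895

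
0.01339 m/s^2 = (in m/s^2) 0.01339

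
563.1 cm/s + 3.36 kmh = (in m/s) 6.564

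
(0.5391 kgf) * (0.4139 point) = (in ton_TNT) 1.845e-13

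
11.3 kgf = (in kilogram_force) 11.3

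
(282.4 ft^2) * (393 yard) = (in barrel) 5.93e+04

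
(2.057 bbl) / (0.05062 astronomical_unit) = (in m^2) 4.319e-11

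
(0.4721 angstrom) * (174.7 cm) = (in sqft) 8.878e-10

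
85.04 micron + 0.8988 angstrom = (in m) 8.504e-05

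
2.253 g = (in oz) 0.07947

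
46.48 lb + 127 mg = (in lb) 46.48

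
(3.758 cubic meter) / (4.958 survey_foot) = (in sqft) 26.77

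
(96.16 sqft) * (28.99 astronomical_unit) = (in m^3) 3.874e+13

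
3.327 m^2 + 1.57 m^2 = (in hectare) 0.0004897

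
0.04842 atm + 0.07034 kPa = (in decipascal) 4.976e+04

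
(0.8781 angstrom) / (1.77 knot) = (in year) 3.058e-18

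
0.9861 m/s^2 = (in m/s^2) 0.9861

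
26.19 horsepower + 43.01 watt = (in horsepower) 26.25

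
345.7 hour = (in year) 0.03946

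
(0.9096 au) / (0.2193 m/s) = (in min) 1.034e+10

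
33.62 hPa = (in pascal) 3362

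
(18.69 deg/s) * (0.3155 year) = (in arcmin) 1.116e+10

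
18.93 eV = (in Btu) 2.875e-21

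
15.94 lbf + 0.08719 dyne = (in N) 70.9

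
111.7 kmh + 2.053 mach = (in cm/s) 7.301e+04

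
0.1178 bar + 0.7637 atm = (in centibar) 89.16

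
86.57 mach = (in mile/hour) 6.594e+04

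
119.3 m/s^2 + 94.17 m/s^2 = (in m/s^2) 213.5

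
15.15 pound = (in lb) 15.15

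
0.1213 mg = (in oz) 4.279e-06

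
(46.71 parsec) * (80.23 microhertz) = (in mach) 3.396e+11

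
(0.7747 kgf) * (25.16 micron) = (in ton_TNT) 4.568e-14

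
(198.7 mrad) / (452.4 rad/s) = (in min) 7.32e-06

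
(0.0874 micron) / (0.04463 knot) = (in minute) 6.344e-08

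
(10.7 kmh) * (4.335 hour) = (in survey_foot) 1.522e+05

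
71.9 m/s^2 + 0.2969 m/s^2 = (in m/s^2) 72.2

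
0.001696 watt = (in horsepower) 2.274e-06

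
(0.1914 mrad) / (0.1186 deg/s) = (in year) 2.932e-09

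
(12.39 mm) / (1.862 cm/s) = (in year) 2.11e-08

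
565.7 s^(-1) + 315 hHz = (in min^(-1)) 1.924e+06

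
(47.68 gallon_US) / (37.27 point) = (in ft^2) 147.8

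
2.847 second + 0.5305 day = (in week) 0.07579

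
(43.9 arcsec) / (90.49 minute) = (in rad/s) 3.92e-08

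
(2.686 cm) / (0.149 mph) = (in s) 0.4032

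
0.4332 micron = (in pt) 0.001228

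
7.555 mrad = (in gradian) 0.481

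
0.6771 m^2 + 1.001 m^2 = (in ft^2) 18.06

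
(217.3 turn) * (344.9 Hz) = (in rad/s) 4.709e+05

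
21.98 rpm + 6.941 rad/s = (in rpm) 88.26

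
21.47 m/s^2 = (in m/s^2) 21.47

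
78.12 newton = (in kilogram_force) 7.966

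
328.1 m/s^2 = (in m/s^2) 328.1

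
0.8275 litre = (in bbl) 0.005205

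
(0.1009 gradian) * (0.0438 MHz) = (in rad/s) 69.42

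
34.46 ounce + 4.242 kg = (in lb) 11.51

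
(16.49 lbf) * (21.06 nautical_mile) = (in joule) 2.861e+06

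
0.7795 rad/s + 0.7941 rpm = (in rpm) 8.238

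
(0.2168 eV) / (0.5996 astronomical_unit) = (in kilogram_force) 3.949e-32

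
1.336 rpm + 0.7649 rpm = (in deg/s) 12.61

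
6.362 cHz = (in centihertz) 6.362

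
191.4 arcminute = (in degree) 3.19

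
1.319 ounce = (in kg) 0.03739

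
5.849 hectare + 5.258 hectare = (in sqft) 1.196e+06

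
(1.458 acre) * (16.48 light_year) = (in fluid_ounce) 3.111e+25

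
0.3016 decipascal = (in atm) 2.977e-07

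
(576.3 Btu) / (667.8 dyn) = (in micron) 9.105e+13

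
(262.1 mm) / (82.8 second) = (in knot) 0.006153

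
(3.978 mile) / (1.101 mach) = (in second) 17.08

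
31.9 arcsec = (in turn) 2.461e-05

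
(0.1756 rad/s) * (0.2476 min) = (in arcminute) 8968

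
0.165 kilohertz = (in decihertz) 1650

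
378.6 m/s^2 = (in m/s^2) 378.6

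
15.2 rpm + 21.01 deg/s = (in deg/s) 112.2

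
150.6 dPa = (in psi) 0.002184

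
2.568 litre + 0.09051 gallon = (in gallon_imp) 0.6402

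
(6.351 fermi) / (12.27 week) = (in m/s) 8.558e-22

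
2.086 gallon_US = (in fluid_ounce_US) 267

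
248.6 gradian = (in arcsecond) 8.055e+05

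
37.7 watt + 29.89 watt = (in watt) 67.59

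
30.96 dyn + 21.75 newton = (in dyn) 2.175e+06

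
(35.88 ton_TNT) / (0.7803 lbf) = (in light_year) 4.572e-06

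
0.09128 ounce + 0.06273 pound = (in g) 31.04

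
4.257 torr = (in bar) 0.005676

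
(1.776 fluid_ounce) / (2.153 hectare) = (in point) 6.915e-06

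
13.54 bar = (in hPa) 1.354e+04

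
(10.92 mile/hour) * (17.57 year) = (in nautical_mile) 1.461e+06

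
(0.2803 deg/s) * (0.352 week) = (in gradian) 6.63e+04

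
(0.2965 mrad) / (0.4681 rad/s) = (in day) 7.331e-09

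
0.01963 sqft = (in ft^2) 0.01963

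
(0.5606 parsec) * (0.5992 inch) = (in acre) 6.506e+10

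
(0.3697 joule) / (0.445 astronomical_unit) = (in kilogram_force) 5.663e-13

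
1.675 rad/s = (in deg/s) 95.97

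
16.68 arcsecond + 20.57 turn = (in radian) 129.2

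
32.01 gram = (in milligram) 3.201e+04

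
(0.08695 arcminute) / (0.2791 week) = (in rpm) 1.431e-09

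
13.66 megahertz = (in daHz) 1.366e+06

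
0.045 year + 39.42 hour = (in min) 2.602e+04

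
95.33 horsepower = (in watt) 7.109e+04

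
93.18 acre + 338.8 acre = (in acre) 432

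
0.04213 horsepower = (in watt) 31.42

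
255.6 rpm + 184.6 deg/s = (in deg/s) 1718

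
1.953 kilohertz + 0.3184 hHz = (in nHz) 1.985e+12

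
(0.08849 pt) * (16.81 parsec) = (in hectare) 1.619e+09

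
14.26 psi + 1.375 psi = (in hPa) 1078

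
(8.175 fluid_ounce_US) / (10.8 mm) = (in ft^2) 0.241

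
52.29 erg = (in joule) 5.229e-06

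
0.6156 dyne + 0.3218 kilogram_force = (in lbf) 0.7094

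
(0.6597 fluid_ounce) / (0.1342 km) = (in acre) 3.592e-11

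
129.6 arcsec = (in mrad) 0.6283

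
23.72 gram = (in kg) 0.02372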